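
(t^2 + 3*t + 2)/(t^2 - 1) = (t + 2)/(t - 1)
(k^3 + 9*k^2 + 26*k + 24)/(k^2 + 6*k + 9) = (k^2 + 6*k + 8)/(k + 3)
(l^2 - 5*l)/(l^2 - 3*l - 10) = l/(l + 2)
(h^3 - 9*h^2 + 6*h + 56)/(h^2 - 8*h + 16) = (h^2 - 5*h - 14)/(h - 4)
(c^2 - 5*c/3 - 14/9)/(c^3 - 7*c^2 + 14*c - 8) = (9*c^2 - 15*c - 14)/(9*(c^3 - 7*c^2 + 14*c - 8))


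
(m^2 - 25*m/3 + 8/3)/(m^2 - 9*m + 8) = (m - 1/3)/(m - 1)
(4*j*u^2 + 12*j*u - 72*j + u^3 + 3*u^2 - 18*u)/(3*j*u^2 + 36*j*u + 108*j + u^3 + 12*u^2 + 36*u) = (4*j*u - 12*j + u^2 - 3*u)/(3*j*u + 18*j + u^2 + 6*u)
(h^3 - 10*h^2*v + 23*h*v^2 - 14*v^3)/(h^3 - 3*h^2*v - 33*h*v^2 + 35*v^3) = (h - 2*v)/(h + 5*v)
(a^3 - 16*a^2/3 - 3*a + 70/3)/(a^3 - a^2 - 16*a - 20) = (a - 7/3)/(a + 2)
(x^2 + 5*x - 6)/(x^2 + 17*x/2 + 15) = 2*(x - 1)/(2*x + 5)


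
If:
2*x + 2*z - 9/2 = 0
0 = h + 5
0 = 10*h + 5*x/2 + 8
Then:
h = -5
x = 84/5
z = -291/20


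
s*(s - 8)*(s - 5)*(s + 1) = s^4 - 12*s^3 + 27*s^2 + 40*s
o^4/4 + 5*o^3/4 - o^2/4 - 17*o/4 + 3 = (o/4 + 1)*(o - 1)^2*(o + 3)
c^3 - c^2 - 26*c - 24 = (c - 6)*(c + 1)*(c + 4)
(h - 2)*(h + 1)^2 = h^3 - 3*h - 2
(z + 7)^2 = z^2 + 14*z + 49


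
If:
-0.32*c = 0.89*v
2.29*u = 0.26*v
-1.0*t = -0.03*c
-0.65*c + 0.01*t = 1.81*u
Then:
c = 0.00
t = 0.00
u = 0.00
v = 0.00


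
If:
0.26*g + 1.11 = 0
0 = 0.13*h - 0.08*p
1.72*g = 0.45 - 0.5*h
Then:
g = -4.27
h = 15.59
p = 25.33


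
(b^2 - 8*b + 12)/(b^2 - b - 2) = (b - 6)/(b + 1)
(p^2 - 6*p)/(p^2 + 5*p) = (p - 6)/(p + 5)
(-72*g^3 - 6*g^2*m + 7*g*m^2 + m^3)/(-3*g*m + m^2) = 24*g^2/m + 10*g + m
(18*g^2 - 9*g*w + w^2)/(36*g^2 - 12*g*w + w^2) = (-3*g + w)/(-6*g + w)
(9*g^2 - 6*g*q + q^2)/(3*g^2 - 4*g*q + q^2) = (-3*g + q)/(-g + q)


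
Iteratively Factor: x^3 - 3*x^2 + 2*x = (x - 2)*(x^2 - x) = (x - 2)*(x - 1)*(x)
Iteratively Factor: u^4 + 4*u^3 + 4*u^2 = (u + 2)*(u^3 + 2*u^2) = u*(u + 2)*(u^2 + 2*u) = u*(u + 2)^2*(u)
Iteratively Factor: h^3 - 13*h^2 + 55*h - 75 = (h - 3)*(h^2 - 10*h + 25) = (h - 5)*(h - 3)*(h - 5)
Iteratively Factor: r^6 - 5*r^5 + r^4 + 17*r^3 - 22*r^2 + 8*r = (r + 2)*(r^5 - 7*r^4 + 15*r^3 - 13*r^2 + 4*r) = r*(r + 2)*(r^4 - 7*r^3 + 15*r^2 - 13*r + 4) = r*(r - 1)*(r + 2)*(r^3 - 6*r^2 + 9*r - 4) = r*(r - 1)^2*(r + 2)*(r^2 - 5*r + 4) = r*(r - 1)^3*(r + 2)*(r - 4)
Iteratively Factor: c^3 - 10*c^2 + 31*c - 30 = (c - 2)*(c^2 - 8*c + 15) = (c - 3)*(c - 2)*(c - 5)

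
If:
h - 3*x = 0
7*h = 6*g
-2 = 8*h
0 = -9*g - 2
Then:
No Solution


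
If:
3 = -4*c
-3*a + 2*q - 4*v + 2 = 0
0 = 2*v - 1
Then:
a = 2*q/3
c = -3/4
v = 1/2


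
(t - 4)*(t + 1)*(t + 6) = t^3 + 3*t^2 - 22*t - 24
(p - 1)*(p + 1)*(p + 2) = p^3 + 2*p^2 - p - 2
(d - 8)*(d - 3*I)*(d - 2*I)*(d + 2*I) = d^4 - 8*d^3 - 3*I*d^3 + 4*d^2 + 24*I*d^2 - 32*d - 12*I*d + 96*I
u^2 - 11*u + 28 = (u - 7)*(u - 4)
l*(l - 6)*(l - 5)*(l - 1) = l^4 - 12*l^3 + 41*l^2 - 30*l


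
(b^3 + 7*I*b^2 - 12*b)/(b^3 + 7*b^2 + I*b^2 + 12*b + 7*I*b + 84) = b*(b + 3*I)/(b^2 + b*(7 - 3*I) - 21*I)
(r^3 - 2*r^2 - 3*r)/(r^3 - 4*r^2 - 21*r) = (-r^2 + 2*r + 3)/(-r^2 + 4*r + 21)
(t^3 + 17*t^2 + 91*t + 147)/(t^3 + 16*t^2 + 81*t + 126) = (t + 7)/(t + 6)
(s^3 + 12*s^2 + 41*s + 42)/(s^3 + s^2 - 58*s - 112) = (s + 3)/(s - 8)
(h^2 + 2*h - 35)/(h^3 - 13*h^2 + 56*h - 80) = (h + 7)/(h^2 - 8*h + 16)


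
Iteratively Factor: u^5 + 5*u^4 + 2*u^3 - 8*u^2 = (u - 1)*(u^4 + 6*u^3 + 8*u^2) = u*(u - 1)*(u^3 + 6*u^2 + 8*u) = u^2*(u - 1)*(u^2 + 6*u + 8) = u^2*(u - 1)*(u + 2)*(u + 4)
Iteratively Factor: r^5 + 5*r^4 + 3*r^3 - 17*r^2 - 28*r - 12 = (r + 2)*(r^4 + 3*r^3 - 3*r^2 - 11*r - 6) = (r - 2)*(r + 2)*(r^3 + 5*r^2 + 7*r + 3) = (r - 2)*(r + 1)*(r + 2)*(r^2 + 4*r + 3) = (r - 2)*(r + 1)^2*(r + 2)*(r + 3)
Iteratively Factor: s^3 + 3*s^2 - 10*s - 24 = (s + 2)*(s^2 + s - 12) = (s - 3)*(s + 2)*(s + 4)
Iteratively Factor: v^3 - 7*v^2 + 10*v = (v - 2)*(v^2 - 5*v) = (v - 5)*(v - 2)*(v)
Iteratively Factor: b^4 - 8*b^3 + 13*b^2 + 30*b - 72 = (b - 3)*(b^3 - 5*b^2 - 2*b + 24) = (b - 3)*(b + 2)*(b^2 - 7*b + 12) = (b - 4)*(b - 3)*(b + 2)*(b - 3)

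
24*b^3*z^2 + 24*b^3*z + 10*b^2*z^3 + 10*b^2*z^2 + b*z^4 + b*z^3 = z*(4*b + z)*(6*b + z)*(b*z + b)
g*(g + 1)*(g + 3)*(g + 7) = g^4 + 11*g^3 + 31*g^2 + 21*g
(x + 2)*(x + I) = x^2 + 2*x + I*x + 2*I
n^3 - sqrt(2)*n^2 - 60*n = n*(n - 6*sqrt(2))*(n + 5*sqrt(2))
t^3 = t^3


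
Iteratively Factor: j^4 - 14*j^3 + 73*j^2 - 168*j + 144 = (j - 4)*(j^3 - 10*j^2 + 33*j - 36) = (j - 4)*(j - 3)*(j^2 - 7*j + 12) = (j - 4)^2*(j - 3)*(j - 3)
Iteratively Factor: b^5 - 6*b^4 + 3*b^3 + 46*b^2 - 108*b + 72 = (b - 2)*(b^4 - 4*b^3 - 5*b^2 + 36*b - 36) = (b - 3)*(b - 2)*(b^3 - b^2 - 8*b + 12) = (b - 3)*(b - 2)*(b + 3)*(b^2 - 4*b + 4) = (b - 3)*(b - 2)^2*(b + 3)*(b - 2)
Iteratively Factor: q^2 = (q)*(q)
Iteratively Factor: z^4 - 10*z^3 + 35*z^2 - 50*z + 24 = (z - 3)*(z^3 - 7*z^2 + 14*z - 8) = (z - 3)*(z - 2)*(z^2 - 5*z + 4) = (z - 4)*(z - 3)*(z - 2)*(z - 1)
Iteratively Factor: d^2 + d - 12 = (d + 4)*(d - 3)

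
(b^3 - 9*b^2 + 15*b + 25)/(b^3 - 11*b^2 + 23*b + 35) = (b - 5)/(b - 7)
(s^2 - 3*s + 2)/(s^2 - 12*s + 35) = (s^2 - 3*s + 2)/(s^2 - 12*s + 35)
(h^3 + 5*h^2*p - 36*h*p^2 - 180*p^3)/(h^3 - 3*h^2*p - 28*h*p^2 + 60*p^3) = (-h - 6*p)/(-h + 2*p)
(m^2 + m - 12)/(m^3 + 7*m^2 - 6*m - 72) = 1/(m + 6)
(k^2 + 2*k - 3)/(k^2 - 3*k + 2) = (k + 3)/(k - 2)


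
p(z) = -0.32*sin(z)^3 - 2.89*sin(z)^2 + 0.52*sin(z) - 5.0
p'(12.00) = 2.82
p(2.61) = -5.52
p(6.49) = -5.02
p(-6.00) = -5.09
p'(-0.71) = 2.94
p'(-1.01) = 2.51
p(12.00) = -6.06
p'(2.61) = 2.29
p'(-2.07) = -2.32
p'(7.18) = -2.86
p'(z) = -0.96*sin(z)^2*cos(z) - 5.78*sin(z)*cos(z) + 0.52*cos(z)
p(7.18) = -6.51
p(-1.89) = -7.83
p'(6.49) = -0.69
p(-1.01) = -7.32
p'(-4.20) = 2.57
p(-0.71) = -6.48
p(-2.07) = -7.47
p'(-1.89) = -1.61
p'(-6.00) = -1.12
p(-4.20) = -6.95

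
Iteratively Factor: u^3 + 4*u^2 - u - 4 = (u - 1)*(u^2 + 5*u + 4) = (u - 1)*(u + 4)*(u + 1)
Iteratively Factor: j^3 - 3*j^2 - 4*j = (j + 1)*(j^2 - 4*j) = j*(j + 1)*(j - 4)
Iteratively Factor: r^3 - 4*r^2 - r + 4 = (r - 4)*(r^2 - 1) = (r - 4)*(r + 1)*(r - 1)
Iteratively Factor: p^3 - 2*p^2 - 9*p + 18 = (p - 2)*(p^2 - 9) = (p - 3)*(p - 2)*(p + 3)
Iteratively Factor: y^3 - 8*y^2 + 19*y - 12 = (y - 1)*(y^2 - 7*y + 12) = (y - 4)*(y - 1)*(y - 3)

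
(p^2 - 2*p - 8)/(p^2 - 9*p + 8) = (p^2 - 2*p - 8)/(p^2 - 9*p + 8)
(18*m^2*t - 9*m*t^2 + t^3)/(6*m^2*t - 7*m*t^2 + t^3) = (-3*m + t)/(-m + t)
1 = 1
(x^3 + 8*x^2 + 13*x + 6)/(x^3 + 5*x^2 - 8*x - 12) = (x + 1)/(x - 2)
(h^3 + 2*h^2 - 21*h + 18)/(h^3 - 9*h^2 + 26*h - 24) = (h^2 + 5*h - 6)/(h^2 - 6*h + 8)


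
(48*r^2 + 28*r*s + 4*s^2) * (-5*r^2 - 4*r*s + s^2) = -240*r^4 - 332*r^3*s - 84*r^2*s^2 + 12*r*s^3 + 4*s^4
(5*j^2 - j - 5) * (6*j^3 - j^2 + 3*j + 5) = 30*j^5 - 11*j^4 - 14*j^3 + 27*j^2 - 20*j - 25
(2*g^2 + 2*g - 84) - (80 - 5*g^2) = 7*g^2 + 2*g - 164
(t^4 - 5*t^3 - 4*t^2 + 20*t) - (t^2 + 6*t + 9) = t^4 - 5*t^3 - 5*t^2 + 14*t - 9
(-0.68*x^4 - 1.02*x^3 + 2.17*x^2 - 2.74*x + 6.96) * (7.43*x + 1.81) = -5.0524*x^5 - 8.8094*x^4 + 14.2769*x^3 - 16.4305*x^2 + 46.7534*x + 12.5976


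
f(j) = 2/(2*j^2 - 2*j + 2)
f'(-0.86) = 0.40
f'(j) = 2*(2 - 4*j)/(2*j^2 - 2*j + 2)^2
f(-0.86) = 0.38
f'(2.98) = -0.10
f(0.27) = 1.25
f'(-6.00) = 0.01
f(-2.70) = 0.09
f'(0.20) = 0.85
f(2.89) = 0.15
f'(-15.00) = 0.00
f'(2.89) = -0.11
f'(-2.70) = 0.05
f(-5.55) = 0.03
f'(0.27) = 0.71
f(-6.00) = 0.02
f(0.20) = 1.19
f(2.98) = 0.14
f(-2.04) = 0.14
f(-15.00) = 0.00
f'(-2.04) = 0.10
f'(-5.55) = 0.01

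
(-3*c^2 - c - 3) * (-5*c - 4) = 15*c^3 + 17*c^2 + 19*c + 12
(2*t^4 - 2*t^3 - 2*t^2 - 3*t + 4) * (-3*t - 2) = -6*t^5 + 2*t^4 + 10*t^3 + 13*t^2 - 6*t - 8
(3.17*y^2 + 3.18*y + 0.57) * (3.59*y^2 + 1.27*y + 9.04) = 11.3803*y^4 + 15.4421*y^3 + 34.7417*y^2 + 29.4711*y + 5.1528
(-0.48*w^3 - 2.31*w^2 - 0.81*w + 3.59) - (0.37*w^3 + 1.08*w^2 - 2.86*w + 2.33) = -0.85*w^3 - 3.39*w^2 + 2.05*w + 1.26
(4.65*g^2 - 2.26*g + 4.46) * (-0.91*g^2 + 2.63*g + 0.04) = -4.2315*g^4 + 14.2861*g^3 - 9.8164*g^2 + 11.6394*g + 0.1784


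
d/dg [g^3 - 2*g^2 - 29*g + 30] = 3*g^2 - 4*g - 29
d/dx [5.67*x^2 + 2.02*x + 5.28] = 11.34*x + 2.02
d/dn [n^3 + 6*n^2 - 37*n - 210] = 3*n^2 + 12*n - 37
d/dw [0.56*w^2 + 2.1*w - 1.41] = 1.12*w + 2.1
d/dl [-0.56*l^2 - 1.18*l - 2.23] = -1.12*l - 1.18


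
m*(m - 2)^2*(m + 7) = m^4 + 3*m^3 - 24*m^2 + 28*m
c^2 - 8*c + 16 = (c - 4)^2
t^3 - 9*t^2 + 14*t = t*(t - 7)*(t - 2)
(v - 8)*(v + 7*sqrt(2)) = v^2 - 8*v + 7*sqrt(2)*v - 56*sqrt(2)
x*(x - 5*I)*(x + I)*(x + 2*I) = x^4 - 2*I*x^3 + 13*x^2 + 10*I*x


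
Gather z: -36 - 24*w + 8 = -24*w - 28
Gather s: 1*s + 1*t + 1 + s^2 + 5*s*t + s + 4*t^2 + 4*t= s^2 + s*(5*t + 2) + 4*t^2 + 5*t + 1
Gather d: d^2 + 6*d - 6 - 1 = d^2 + 6*d - 7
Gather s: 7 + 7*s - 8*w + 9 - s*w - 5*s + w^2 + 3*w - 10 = s*(2 - w) + w^2 - 5*w + 6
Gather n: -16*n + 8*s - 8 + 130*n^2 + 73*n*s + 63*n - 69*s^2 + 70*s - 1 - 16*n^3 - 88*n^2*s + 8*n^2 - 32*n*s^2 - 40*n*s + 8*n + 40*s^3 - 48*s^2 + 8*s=-16*n^3 + n^2*(138 - 88*s) + n*(-32*s^2 + 33*s + 55) + 40*s^3 - 117*s^2 + 86*s - 9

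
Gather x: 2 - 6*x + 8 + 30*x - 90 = 24*x - 80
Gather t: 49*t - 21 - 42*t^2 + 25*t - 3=-42*t^2 + 74*t - 24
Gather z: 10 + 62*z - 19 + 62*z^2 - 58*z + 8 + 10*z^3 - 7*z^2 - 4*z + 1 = 10*z^3 + 55*z^2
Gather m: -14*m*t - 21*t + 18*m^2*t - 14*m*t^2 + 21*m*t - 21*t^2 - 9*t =18*m^2*t + m*(-14*t^2 + 7*t) - 21*t^2 - 30*t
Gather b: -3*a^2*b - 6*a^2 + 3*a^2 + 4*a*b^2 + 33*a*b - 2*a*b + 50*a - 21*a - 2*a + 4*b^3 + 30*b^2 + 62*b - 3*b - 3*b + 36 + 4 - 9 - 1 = -3*a^2 + 27*a + 4*b^3 + b^2*(4*a + 30) + b*(-3*a^2 + 31*a + 56) + 30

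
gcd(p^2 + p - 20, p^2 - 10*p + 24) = p - 4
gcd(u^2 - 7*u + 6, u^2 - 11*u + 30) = u - 6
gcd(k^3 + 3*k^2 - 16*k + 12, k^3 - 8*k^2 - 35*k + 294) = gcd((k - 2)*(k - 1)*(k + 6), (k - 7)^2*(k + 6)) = k + 6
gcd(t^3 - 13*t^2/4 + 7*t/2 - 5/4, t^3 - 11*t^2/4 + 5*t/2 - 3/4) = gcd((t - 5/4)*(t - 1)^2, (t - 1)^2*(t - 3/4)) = t^2 - 2*t + 1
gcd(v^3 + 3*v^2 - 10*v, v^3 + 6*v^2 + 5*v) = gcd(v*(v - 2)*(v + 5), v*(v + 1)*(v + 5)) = v^2 + 5*v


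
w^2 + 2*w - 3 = (w - 1)*(w + 3)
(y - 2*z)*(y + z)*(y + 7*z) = y^3 + 6*y^2*z - 9*y*z^2 - 14*z^3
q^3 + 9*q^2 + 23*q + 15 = (q + 1)*(q + 3)*(q + 5)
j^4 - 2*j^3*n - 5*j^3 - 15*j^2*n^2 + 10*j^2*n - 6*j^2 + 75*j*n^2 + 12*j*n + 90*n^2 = (j - 6)*(j + 1)*(j - 5*n)*(j + 3*n)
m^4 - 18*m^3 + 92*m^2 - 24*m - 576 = (m - 8)*(m - 6)^2*(m + 2)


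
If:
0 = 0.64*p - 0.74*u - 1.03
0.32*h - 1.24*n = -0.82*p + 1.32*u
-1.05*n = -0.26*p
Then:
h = 2.2715587797619*u - 2.57978980654762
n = 0.286309523809524*u + 0.398511904761905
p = 1.15625*u + 1.609375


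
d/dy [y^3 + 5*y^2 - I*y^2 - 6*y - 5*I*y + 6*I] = 3*y^2 + 2*y*(5 - I) - 6 - 5*I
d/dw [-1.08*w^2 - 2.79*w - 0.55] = -2.16*w - 2.79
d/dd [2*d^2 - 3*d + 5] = 4*d - 3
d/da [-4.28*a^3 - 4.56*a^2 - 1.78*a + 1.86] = -12.84*a^2 - 9.12*a - 1.78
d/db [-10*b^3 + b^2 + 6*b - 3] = -30*b^2 + 2*b + 6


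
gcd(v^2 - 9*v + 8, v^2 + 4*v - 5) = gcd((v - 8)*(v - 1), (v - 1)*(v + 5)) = v - 1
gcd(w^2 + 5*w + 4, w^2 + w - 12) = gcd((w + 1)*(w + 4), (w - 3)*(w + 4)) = w + 4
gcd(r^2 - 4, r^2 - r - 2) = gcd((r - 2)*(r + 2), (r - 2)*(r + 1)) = r - 2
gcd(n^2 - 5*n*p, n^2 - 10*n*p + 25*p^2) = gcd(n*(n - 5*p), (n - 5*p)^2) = -n + 5*p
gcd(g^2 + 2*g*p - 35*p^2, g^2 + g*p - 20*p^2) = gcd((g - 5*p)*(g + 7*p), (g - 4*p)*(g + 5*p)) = 1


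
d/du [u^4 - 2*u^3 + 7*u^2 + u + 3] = 4*u^3 - 6*u^2 + 14*u + 1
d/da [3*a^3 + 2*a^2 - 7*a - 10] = 9*a^2 + 4*a - 7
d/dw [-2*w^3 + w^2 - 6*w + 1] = -6*w^2 + 2*w - 6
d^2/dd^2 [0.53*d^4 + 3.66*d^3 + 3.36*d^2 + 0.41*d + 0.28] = 6.36*d^2 + 21.96*d + 6.72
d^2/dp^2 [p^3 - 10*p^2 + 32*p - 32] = 6*p - 20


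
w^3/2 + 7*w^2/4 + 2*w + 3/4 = (w/2 + 1/2)*(w + 1)*(w + 3/2)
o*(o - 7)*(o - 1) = o^3 - 8*o^2 + 7*o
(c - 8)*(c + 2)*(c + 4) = c^3 - 2*c^2 - 40*c - 64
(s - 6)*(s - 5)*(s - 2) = s^3 - 13*s^2 + 52*s - 60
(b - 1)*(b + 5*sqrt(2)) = b^2 - b + 5*sqrt(2)*b - 5*sqrt(2)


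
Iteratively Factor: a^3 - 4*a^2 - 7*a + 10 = (a - 5)*(a^2 + a - 2) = (a - 5)*(a - 1)*(a + 2)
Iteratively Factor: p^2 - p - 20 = (p + 4)*(p - 5)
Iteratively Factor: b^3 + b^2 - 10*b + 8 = (b + 4)*(b^2 - 3*b + 2) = (b - 2)*(b + 4)*(b - 1)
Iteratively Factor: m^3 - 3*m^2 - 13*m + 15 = (m - 1)*(m^2 - 2*m - 15) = (m - 5)*(m - 1)*(m + 3)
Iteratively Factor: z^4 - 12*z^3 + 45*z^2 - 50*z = (z - 5)*(z^3 - 7*z^2 + 10*z) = (z - 5)*(z - 2)*(z^2 - 5*z) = (z - 5)^2*(z - 2)*(z)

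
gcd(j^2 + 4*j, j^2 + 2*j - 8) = j + 4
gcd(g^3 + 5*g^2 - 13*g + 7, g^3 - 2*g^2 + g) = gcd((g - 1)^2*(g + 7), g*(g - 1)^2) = g^2 - 2*g + 1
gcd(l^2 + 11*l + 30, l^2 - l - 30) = l + 5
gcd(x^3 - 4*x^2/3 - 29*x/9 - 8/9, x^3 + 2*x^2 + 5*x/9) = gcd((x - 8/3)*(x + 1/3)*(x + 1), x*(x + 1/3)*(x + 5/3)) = x + 1/3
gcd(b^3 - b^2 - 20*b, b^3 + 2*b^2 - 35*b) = b^2 - 5*b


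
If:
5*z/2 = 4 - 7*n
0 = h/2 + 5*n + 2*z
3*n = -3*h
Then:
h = -32/11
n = 32/11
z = -72/11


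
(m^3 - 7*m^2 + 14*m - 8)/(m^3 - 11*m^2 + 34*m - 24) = (m - 2)/(m - 6)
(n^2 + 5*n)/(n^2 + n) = (n + 5)/(n + 1)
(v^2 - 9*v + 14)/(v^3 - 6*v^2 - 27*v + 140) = (v - 2)/(v^2 + v - 20)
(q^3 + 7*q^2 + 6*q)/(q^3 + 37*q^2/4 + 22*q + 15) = 4*q*(q + 1)/(4*q^2 + 13*q + 10)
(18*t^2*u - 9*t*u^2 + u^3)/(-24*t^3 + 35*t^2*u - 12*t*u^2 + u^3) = u*(-6*t + u)/(8*t^2 - 9*t*u + u^2)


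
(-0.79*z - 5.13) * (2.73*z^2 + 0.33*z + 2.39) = -2.1567*z^3 - 14.2656*z^2 - 3.581*z - 12.2607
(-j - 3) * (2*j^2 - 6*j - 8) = -2*j^3 + 26*j + 24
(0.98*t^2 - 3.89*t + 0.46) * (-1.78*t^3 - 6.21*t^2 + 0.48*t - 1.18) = -1.7444*t^5 + 0.8384*t^4 + 23.8085*t^3 - 5.8802*t^2 + 4.811*t - 0.5428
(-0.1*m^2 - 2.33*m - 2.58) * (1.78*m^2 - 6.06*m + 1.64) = -0.178*m^4 - 3.5414*m^3 + 9.3634*m^2 + 11.8136*m - 4.2312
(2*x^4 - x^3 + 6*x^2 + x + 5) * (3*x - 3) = 6*x^5 - 9*x^4 + 21*x^3 - 15*x^2 + 12*x - 15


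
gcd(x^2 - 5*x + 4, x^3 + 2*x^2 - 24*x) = x - 4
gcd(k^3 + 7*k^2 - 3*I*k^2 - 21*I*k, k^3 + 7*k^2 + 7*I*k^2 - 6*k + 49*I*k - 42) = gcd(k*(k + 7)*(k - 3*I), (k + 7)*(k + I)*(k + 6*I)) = k + 7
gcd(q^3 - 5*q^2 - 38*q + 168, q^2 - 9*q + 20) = q - 4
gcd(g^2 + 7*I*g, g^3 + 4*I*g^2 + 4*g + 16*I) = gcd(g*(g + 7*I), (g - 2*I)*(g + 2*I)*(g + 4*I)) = 1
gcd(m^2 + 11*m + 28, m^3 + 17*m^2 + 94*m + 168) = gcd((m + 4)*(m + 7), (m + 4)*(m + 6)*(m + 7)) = m^2 + 11*m + 28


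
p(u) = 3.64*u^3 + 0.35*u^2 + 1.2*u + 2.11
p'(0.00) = 1.20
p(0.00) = 2.11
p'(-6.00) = 390.12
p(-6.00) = -778.73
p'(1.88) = 41.11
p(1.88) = 29.79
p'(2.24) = 57.56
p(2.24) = 47.47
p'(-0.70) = 6.06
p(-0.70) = 0.19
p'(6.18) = 422.59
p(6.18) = 882.04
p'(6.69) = 494.62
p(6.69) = 1115.69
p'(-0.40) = 2.67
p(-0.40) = 1.45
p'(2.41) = 66.31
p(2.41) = 57.99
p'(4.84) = 260.40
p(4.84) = 428.82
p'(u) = 10.92*u^2 + 0.7*u + 1.2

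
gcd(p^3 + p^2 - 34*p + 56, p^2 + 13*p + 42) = p + 7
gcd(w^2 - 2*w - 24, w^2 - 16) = w + 4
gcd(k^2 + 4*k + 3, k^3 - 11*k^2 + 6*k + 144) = k + 3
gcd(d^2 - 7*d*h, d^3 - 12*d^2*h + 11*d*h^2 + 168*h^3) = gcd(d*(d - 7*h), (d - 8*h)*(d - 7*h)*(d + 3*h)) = d - 7*h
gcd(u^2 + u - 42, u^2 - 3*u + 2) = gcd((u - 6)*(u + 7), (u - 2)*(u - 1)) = 1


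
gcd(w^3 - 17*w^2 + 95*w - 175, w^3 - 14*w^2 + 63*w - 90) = w - 5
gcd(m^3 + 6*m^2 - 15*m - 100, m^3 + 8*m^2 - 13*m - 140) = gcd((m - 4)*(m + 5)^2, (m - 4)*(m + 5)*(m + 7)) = m^2 + m - 20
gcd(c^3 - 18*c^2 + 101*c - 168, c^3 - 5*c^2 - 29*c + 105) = c^2 - 10*c + 21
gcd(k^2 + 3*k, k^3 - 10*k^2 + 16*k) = k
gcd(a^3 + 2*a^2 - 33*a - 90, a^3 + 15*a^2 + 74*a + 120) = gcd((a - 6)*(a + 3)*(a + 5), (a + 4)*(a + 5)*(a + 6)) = a + 5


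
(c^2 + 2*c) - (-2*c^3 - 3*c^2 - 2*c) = 2*c^3 + 4*c^2 + 4*c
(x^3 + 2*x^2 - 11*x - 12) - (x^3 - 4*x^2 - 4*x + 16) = 6*x^2 - 7*x - 28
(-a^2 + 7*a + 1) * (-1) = a^2 - 7*a - 1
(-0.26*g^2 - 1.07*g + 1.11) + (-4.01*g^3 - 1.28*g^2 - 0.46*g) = -4.01*g^3 - 1.54*g^2 - 1.53*g + 1.11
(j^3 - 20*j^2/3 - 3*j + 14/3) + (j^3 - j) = 2*j^3 - 20*j^2/3 - 4*j + 14/3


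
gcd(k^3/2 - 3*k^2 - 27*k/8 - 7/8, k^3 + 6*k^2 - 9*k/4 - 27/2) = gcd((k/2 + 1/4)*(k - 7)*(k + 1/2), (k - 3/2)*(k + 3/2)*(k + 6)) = 1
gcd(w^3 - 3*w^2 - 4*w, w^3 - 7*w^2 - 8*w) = w^2 + w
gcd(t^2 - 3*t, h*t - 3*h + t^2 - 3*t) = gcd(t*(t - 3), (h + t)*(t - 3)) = t - 3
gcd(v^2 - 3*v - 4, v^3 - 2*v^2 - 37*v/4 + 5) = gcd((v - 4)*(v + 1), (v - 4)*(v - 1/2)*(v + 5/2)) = v - 4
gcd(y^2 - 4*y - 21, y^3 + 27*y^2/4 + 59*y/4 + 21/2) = y + 3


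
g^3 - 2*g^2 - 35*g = g*(g - 7)*(g + 5)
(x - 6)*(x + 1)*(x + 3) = x^3 - 2*x^2 - 21*x - 18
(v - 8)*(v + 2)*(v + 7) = v^3 + v^2 - 58*v - 112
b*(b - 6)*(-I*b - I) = -I*b^3 + 5*I*b^2 + 6*I*b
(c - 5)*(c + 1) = c^2 - 4*c - 5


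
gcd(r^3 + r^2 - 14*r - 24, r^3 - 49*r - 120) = r + 3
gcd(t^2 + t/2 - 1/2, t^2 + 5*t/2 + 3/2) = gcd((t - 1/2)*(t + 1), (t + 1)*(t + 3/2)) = t + 1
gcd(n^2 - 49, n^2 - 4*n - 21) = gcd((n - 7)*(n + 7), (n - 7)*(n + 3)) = n - 7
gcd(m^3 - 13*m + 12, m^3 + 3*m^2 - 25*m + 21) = m^2 - 4*m + 3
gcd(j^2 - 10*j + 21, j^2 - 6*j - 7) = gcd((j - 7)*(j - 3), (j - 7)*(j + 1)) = j - 7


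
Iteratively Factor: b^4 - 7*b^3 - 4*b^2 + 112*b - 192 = (b - 4)*(b^3 - 3*b^2 - 16*b + 48) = (b - 4)*(b + 4)*(b^2 - 7*b + 12) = (b - 4)*(b - 3)*(b + 4)*(b - 4)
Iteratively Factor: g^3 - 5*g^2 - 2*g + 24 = (g + 2)*(g^2 - 7*g + 12) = (g - 3)*(g + 2)*(g - 4)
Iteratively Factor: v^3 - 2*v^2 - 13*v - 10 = (v - 5)*(v^2 + 3*v + 2) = (v - 5)*(v + 2)*(v + 1)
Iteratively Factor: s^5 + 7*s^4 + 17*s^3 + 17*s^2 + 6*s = (s + 2)*(s^4 + 5*s^3 + 7*s^2 + 3*s) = s*(s + 2)*(s^3 + 5*s^2 + 7*s + 3) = s*(s + 1)*(s + 2)*(s^2 + 4*s + 3) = s*(s + 1)*(s + 2)*(s + 3)*(s + 1)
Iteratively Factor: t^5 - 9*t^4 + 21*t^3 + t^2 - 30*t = (t - 2)*(t^4 - 7*t^3 + 7*t^2 + 15*t) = (t - 2)*(t + 1)*(t^3 - 8*t^2 + 15*t) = (t - 5)*(t - 2)*(t + 1)*(t^2 - 3*t) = t*(t - 5)*(t - 2)*(t + 1)*(t - 3)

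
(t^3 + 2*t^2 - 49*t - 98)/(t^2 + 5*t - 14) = (t^2 - 5*t - 14)/(t - 2)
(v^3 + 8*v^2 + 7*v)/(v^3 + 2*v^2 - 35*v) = (v + 1)/(v - 5)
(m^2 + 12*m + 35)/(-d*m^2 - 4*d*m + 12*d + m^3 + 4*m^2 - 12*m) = (-m^2 - 12*m - 35)/(d*m^2 + 4*d*m - 12*d - m^3 - 4*m^2 + 12*m)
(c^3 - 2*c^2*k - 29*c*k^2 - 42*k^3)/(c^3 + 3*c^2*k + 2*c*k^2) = (c^2 - 4*c*k - 21*k^2)/(c*(c + k))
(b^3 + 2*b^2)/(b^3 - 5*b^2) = (b + 2)/(b - 5)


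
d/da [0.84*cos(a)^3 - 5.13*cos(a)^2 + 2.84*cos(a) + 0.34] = (-2.52*cos(a)^2 + 10.26*cos(a) - 2.84)*sin(a)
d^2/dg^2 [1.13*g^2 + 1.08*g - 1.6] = 2.26000000000000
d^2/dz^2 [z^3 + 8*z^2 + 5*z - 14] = 6*z + 16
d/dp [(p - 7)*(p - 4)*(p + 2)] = 3*p^2 - 18*p + 6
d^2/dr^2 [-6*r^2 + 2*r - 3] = -12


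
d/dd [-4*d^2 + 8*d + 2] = 8 - 8*d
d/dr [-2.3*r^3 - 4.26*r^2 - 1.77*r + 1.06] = -6.9*r^2 - 8.52*r - 1.77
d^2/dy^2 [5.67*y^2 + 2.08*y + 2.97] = 11.3400000000000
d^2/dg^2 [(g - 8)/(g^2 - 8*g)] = 2/g^3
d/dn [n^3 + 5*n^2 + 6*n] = 3*n^2 + 10*n + 6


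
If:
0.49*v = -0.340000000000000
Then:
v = -0.69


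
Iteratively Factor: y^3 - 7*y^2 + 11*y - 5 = (y - 1)*(y^2 - 6*y + 5) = (y - 1)^2*(y - 5)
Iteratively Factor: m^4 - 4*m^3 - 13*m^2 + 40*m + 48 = (m - 4)*(m^3 - 13*m - 12) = (m - 4)*(m + 1)*(m^2 - m - 12) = (m - 4)^2*(m + 1)*(m + 3)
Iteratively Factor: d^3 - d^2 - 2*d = (d + 1)*(d^2 - 2*d) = d*(d + 1)*(d - 2)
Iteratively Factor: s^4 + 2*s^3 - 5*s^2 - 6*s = (s - 2)*(s^3 + 4*s^2 + 3*s) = (s - 2)*(s + 3)*(s^2 + s) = (s - 2)*(s + 1)*(s + 3)*(s)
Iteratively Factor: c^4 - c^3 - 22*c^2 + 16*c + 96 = (c - 4)*(c^3 + 3*c^2 - 10*c - 24) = (c - 4)*(c + 4)*(c^2 - c - 6) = (c - 4)*(c - 3)*(c + 4)*(c + 2)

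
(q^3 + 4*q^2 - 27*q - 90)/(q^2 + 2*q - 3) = (q^2 + q - 30)/(q - 1)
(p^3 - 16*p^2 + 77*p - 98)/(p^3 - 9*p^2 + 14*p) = (p - 7)/p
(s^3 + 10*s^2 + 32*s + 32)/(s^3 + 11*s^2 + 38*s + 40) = (s + 4)/(s + 5)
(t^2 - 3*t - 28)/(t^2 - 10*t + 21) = (t + 4)/(t - 3)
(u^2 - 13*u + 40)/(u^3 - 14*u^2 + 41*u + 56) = (u - 5)/(u^2 - 6*u - 7)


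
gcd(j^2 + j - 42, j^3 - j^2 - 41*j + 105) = j + 7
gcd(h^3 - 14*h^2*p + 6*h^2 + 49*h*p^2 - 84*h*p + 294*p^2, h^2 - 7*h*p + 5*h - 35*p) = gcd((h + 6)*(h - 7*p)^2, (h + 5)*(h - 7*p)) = -h + 7*p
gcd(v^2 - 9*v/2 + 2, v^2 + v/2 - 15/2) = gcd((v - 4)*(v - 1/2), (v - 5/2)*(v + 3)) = 1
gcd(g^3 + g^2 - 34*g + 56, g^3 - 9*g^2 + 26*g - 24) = g^2 - 6*g + 8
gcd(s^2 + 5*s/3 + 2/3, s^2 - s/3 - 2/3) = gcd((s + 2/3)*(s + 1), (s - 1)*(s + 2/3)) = s + 2/3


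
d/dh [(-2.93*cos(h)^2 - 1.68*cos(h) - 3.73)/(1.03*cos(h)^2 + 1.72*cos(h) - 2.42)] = (3.3092*cos(h)^2 - 21.865*cos(h) - 10.4812)*sin(h)/(1.0609*cos(h)^4 + 3.5432*cos(h)^3 - 2.0268*cos(h)^2 - 8.3248*cos(h) + 5.8564)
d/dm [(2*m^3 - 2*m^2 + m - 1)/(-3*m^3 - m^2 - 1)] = (-8*m^4 + 6*m^3 - 14*m^2 + 2*m - 1)/(9*m^6 + 6*m^5 + m^4 + 6*m^3 + 2*m^2 + 1)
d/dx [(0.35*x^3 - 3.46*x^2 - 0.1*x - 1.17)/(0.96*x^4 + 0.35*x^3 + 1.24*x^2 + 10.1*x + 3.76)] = (-0.336*x^6 + 6.6432*x^5 + 1.933*x^4 + 11.6328*x^3 - 29.6455*x^2 - 23.1176*x + 11.441)/(0.9216*x^8 + 0.672*x^7 + 2.5033*x^6 + 20.26*x^5 + 15.8268*x^4 + 27.68*x^3 + 111.3348*x^2 + 75.952*x + 14.1376)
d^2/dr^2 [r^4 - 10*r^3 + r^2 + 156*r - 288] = 12*r^2 - 60*r + 2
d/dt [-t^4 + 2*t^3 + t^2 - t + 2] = -4*t^3 + 6*t^2 + 2*t - 1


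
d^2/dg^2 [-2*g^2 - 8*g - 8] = -4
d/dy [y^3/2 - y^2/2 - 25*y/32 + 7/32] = 3*y^2/2 - y - 25/32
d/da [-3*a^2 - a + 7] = -6*a - 1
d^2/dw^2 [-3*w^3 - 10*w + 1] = -18*w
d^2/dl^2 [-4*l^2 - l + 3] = -8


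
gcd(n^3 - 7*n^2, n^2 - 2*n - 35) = n - 7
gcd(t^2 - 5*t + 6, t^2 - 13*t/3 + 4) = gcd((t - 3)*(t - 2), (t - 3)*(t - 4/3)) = t - 3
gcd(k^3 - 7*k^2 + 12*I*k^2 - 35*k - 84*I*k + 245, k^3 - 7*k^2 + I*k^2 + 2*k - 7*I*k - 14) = k - 7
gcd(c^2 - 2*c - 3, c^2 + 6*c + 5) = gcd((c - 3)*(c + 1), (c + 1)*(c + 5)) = c + 1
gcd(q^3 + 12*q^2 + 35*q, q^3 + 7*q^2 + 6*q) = q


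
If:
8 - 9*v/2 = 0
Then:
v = 16/9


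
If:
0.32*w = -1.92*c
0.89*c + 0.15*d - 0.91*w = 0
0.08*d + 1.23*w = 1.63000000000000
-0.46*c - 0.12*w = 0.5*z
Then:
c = -0.15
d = 6.41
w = 0.91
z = -0.08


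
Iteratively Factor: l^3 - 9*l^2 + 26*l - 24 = (l - 4)*(l^2 - 5*l + 6) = (l - 4)*(l - 3)*(l - 2)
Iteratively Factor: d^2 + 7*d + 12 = (d + 4)*(d + 3)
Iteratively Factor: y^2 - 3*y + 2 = (y - 1)*(y - 2)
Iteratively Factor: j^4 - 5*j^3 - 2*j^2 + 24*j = (j - 3)*(j^3 - 2*j^2 - 8*j) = (j - 3)*(j + 2)*(j^2 - 4*j) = j*(j - 3)*(j + 2)*(j - 4)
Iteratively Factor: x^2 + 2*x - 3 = (x - 1)*(x + 3)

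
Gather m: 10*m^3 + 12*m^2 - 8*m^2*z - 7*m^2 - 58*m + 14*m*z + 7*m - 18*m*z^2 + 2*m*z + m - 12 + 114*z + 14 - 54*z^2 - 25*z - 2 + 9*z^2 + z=10*m^3 + m^2*(5 - 8*z) + m*(-18*z^2 + 16*z - 50) - 45*z^2 + 90*z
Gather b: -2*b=-2*b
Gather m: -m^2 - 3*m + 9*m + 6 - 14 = -m^2 + 6*m - 8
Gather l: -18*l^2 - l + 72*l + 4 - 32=-18*l^2 + 71*l - 28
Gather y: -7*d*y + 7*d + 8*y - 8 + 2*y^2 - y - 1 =7*d + 2*y^2 + y*(7 - 7*d) - 9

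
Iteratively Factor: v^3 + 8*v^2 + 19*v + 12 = (v + 4)*(v^2 + 4*v + 3) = (v + 1)*(v + 4)*(v + 3)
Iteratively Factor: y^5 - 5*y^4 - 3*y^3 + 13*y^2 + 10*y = (y + 1)*(y^4 - 6*y^3 + 3*y^2 + 10*y) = (y + 1)^2*(y^3 - 7*y^2 + 10*y) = (y - 5)*(y + 1)^2*(y^2 - 2*y) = (y - 5)*(y - 2)*(y + 1)^2*(y)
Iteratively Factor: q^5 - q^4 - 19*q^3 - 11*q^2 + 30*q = (q + 2)*(q^4 - 3*q^3 - 13*q^2 + 15*q) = (q - 5)*(q + 2)*(q^3 + 2*q^2 - 3*q) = (q - 5)*(q - 1)*(q + 2)*(q^2 + 3*q) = q*(q - 5)*(q - 1)*(q + 2)*(q + 3)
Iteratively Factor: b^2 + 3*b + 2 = (b + 2)*(b + 1)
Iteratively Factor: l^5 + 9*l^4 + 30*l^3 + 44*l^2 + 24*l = (l)*(l^4 + 9*l^3 + 30*l^2 + 44*l + 24) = l*(l + 2)*(l^3 + 7*l^2 + 16*l + 12) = l*(l + 2)^2*(l^2 + 5*l + 6) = l*(l + 2)^2*(l + 3)*(l + 2)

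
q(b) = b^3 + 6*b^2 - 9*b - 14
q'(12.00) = 567.00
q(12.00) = 2470.00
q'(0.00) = -9.00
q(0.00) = -14.00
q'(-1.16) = -18.88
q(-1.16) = 2.95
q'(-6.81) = 48.41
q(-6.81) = 9.73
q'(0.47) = -2.70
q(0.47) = -16.80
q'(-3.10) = -17.37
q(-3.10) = 41.77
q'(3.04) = 55.20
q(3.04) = 42.18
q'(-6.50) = 39.75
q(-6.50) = 23.38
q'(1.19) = 9.53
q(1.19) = -14.53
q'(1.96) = 26.04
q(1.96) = -1.06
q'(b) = 3*b^2 + 12*b - 9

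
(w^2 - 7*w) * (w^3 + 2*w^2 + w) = w^5 - 5*w^4 - 13*w^3 - 7*w^2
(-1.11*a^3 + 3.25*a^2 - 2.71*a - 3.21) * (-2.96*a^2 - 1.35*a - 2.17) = 3.2856*a^5 - 8.1215*a^4 + 6.0428*a^3 + 6.1076*a^2 + 10.2142*a + 6.9657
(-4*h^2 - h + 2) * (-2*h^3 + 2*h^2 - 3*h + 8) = 8*h^5 - 6*h^4 + 6*h^3 - 25*h^2 - 14*h + 16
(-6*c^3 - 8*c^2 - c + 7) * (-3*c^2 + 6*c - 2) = 18*c^5 - 12*c^4 - 33*c^3 - 11*c^2 + 44*c - 14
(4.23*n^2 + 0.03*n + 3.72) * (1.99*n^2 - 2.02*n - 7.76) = 8.4177*n^4 - 8.4849*n^3 - 25.4826*n^2 - 7.7472*n - 28.8672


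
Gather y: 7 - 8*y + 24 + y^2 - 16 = y^2 - 8*y + 15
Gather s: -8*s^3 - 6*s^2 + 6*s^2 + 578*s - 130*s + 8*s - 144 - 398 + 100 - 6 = -8*s^3 + 456*s - 448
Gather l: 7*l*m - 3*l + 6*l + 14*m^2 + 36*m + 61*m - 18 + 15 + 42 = l*(7*m + 3) + 14*m^2 + 97*m + 39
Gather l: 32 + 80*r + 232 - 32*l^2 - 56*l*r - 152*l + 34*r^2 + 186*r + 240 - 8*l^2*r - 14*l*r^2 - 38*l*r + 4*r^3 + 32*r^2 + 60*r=l^2*(-8*r - 32) + l*(-14*r^2 - 94*r - 152) + 4*r^3 + 66*r^2 + 326*r + 504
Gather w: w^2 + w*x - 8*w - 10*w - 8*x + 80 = w^2 + w*(x - 18) - 8*x + 80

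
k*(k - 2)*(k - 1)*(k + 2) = k^4 - k^3 - 4*k^2 + 4*k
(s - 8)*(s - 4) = s^2 - 12*s + 32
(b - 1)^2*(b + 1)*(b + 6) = b^4 + 5*b^3 - 7*b^2 - 5*b + 6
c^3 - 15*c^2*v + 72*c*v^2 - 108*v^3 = (c - 6*v)^2*(c - 3*v)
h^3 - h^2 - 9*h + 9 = (h - 3)*(h - 1)*(h + 3)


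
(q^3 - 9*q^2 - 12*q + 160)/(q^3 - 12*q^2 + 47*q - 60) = (q^2 - 4*q - 32)/(q^2 - 7*q + 12)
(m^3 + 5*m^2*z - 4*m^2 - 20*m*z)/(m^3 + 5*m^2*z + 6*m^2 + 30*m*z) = (m - 4)/(m + 6)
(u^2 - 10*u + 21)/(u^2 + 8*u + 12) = (u^2 - 10*u + 21)/(u^2 + 8*u + 12)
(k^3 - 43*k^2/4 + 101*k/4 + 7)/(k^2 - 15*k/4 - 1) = k - 7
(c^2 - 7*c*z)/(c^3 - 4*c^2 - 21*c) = (-c + 7*z)/(-c^2 + 4*c + 21)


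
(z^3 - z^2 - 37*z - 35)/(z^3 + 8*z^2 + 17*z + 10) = (z - 7)/(z + 2)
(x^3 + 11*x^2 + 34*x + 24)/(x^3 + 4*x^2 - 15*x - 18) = (x + 4)/(x - 3)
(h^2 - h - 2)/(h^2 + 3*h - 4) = (h^2 - h - 2)/(h^2 + 3*h - 4)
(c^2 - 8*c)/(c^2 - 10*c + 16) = c/(c - 2)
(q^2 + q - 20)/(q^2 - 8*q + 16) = (q + 5)/(q - 4)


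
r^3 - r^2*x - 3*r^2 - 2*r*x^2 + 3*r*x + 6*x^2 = (r - 3)*(r - 2*x)*(r + x)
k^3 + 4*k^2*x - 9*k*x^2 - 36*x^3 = (k - 3*x)*(k + 3*x)*(k + 4*x)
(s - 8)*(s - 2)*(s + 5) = s^3 - 5*s^2 - 34*s + 80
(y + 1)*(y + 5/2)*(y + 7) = y^3 + 21*y^2/2 + 27*y + 35/2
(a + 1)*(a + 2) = a^2 + 3*a + 2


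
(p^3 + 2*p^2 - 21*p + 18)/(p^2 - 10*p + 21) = (p^2 + 5*p - 6)/(p - 7)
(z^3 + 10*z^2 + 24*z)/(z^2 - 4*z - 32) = z*(z + 6)/(z - 8)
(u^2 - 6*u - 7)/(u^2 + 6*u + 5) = (u - 7)/(u + 5)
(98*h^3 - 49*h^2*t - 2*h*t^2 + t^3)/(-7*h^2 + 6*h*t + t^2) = (14*h^2 - 9*h*t + t^2)/(-h + t)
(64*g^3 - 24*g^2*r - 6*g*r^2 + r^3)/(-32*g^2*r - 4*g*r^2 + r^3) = (-2*g + r)/r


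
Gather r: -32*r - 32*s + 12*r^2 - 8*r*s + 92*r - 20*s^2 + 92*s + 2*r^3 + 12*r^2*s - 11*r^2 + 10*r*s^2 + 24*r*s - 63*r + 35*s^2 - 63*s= 2*r^3 + r^2*(12*s + 1) + r*(10*s^2 + 16*s - 3) + 15*s^2 - 3*s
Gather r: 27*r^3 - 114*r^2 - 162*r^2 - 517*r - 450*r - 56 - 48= 27*r^3 - 276*r^2 - 967*r - 104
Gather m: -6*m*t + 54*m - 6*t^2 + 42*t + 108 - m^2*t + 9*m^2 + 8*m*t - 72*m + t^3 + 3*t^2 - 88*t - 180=m^2*(9 - t) + m*(2*t - 18) + t^3 - 3*t^2 - 46*t - 72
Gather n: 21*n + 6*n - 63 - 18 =27*n - 81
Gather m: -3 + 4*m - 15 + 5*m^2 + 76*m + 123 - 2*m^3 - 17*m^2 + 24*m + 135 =-2*m^3 - 12*m^2 + 104*m + 240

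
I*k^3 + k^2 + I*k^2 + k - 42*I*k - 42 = (k - 6)*(k + 7)*(I*k + 1)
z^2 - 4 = (z - 2)*(z + 2)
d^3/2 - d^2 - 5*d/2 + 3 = (d/2 + 1)*(d - 3)*(d - 1)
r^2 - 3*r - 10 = (r - 5)*(r + 2)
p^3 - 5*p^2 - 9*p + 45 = (p - 5)*(p - 3)*(p + 3)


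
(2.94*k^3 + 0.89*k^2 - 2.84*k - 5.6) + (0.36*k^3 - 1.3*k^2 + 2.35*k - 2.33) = 3.3*k^3 - 0.41*k^2 - 0.49*k - 7.93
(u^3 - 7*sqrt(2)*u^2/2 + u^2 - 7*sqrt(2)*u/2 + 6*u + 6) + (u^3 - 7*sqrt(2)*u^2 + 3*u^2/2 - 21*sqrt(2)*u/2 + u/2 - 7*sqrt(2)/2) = 2*u^3 - 21*sqrt(2)*u^2/2 + 5*u^2/2 - 14*sqrt(2)*u + 13*u/2 - 7*sqrt(2)/2 + 6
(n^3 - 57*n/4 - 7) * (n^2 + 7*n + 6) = n^5 + 7*n^4 - 33*n^3/4 - 427*n^2/4 - 269*n/2 - 42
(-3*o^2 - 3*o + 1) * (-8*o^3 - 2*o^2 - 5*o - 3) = 24*o^5 + 30*o^4 + 13*o^3 + 22*o^2 + 4*o - 3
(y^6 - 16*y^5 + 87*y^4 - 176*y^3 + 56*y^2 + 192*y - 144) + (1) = y^6 - 16*y^5 + 87*y^4 - 176*y^3 + 56*y^2 + 192*y - 143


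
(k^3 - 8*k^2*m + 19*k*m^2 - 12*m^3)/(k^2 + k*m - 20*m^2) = (k^2 - 4*k*m + 3*m^2)/(k + 5*m)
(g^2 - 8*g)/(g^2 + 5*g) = (g - 8)/(g + 5)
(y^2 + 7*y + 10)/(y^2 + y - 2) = (y + 5)/(y - 1)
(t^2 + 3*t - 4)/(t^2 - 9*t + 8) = (t + 4)/(t - 8)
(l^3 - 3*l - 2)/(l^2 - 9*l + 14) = (l^2 + 2*l + 1)/(l - 7)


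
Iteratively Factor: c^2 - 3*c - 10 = (c + 2)*(c - 5)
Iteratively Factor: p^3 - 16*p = (p + 4)*(p^2 - 4*p) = (p - 4)*(p + 4)*(p)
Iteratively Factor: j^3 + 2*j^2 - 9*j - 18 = (j + 2)*(j^2 - 9) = (j - 3)*(j + 2)*(j + 3)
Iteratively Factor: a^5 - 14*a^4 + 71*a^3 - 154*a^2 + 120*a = (a - 2)*(a^4 - 12*a^3 + 47*a^2 - 60*a) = a*(a - 2)*(a^3 - 12*a^2 + 47*a - 60) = a*(a - 5)*(a - 2)*(a^2 - 7*a + 12) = a*(a - 5)*(a - 4)*(a - 2)*(a - 3)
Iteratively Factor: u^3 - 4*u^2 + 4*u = (u - 2)*(u^2 - 2*u) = (u - 2)^2*(u)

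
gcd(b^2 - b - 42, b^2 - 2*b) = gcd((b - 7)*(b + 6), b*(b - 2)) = 1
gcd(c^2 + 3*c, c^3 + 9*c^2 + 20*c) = c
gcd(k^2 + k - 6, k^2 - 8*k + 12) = k - 2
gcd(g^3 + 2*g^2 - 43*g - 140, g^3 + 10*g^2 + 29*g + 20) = g^2 + 9*g + 20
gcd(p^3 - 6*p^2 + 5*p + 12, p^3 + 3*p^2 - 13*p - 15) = p^2 - 2*p - 3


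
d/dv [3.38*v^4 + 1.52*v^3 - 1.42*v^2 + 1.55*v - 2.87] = 13.52*v^3 + 4.56*v^2 - 2.84*v + 1.55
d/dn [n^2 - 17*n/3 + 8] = 2*n - 17/3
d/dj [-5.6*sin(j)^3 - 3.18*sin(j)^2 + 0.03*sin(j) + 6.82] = (-16.8*sin(j)^2 - 6.36*sin(j) + 0.03)*cos(j)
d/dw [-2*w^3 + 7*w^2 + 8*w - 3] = -6*w^2 + 14*w + 8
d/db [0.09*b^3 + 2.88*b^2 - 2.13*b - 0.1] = 0.27*b^2 + 5.76*b - 2.13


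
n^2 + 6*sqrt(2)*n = n*(n + 6*sqrt(2))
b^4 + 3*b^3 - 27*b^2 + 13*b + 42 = (b - 3)*(b - 2)*(b + 1)*(b + 7)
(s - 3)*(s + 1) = s^2 - 2*s - 3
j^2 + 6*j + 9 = (j + 3)^2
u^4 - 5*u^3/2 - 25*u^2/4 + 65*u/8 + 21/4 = (u - 7/2)*(u - 3/2)*(u + 1/2)*(u + 2)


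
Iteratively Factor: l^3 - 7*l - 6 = (l - 3)*(l^2 + 3*l + 2) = (l - 3)*(l + 2)*(l + 1)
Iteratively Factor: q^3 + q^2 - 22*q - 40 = (q + 4)*(q^2 - 3*q - 10) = (q - 5)*(q + 4)*(q + 2)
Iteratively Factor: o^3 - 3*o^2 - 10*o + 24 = (o - 4)*(o^2 + o - 6) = (o - 4)*(o + 3)*(o - 2)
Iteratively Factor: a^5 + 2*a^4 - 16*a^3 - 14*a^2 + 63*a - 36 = (a - 1)*(a^4 + 3*a^3 - 13*a^2 - 27*a + 36) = (a - 1)*(a + 3)*(a^3 - 13*a + 12) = (a - 3)*(a - 1)*(a + 3)*(a^2 + 3*a - 4) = (a - 3)*(a - 1)*(a + 3)*(a + 4)*(a - 1)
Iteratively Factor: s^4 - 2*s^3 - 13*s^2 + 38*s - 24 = (s - 2)*(s^3 - 13*s + 12) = (s - 3)*(s - 2)*(s^2 + 3*s - 4) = (s - 3)*(s - 2)*(s + 4)*(s - 1)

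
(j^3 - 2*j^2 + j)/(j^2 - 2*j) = (j^2 - 2*j + 1)/(j - 2)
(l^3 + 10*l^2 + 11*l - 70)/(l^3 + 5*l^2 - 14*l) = (l + 5)/l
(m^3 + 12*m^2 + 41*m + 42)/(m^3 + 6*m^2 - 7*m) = (m^2 + 5*m + 6)/(m*(m - 1))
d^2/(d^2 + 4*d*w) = d/(d + 4*w)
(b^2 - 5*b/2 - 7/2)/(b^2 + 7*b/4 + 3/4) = 2*(2*b - 7)/(4*b + 3)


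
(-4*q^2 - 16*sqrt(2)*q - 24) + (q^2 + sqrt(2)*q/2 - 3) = -3*q^2 - 31*sqrt(2)*q/2 - 27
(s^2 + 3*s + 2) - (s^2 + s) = 2*s + 2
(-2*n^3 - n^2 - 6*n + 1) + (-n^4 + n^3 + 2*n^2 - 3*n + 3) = -n^4 - n^3 + n^2 - 9*n + 4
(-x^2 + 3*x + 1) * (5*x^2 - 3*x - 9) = -5*x^4 + 18*x^3 + 5*x^2 - 30*x - 9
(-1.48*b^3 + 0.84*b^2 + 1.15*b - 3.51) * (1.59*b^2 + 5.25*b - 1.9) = -2.3532*b^5 - 6.4344*b^4 + 9.0505*b^3 - 1.1394*b^2 - 20.6125*b + 6.669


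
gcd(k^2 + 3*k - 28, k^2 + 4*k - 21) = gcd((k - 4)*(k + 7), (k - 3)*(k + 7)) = k + 7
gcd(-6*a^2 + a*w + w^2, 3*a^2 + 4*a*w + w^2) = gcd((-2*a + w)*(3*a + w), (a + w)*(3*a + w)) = 3*a + w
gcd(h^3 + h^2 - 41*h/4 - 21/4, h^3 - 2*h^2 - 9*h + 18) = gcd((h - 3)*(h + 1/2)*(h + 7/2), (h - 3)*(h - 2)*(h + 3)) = h - 3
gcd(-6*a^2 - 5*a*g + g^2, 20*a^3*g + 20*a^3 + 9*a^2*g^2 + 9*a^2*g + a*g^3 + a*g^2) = 1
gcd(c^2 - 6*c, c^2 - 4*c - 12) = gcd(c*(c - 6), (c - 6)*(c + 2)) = c - 6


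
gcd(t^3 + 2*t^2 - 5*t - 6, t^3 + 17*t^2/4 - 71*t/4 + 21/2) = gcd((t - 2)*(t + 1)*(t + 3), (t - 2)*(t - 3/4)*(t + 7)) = t - 2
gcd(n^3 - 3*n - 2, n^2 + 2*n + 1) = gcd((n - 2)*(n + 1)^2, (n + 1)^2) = n^2 + 2*n + 1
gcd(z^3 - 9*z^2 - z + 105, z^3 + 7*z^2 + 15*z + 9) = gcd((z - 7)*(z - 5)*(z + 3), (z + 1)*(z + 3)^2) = z + 3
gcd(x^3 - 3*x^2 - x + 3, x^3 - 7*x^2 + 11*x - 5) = x - 1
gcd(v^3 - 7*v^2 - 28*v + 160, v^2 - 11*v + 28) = v - 4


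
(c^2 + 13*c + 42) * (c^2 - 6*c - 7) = c^4 + 7*c^3 - 43*c^2 - 343*c - 294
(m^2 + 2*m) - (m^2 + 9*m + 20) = -7*m - 20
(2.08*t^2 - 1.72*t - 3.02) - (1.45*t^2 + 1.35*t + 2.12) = 0.63*t^2 - 3.07*t - 5.14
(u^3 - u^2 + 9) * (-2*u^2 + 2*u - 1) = -2*u^5 + 4*u^4 - 3*u^3 - 17*u^2 + 18*u - 9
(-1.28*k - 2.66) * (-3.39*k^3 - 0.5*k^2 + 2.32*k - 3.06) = 4.3392*k^4 + 9.6574*k^3 - 1.6396*k^2 - 2.2544*k + 8.1396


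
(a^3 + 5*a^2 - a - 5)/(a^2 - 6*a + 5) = (a^2 + 6*a + 5)/(a - 5)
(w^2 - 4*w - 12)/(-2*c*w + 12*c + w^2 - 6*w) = (w + 2)/(-2*c + w)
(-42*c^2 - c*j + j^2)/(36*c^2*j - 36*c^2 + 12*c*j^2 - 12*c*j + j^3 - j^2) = (-7*c + j)/(6*c*j - 6*c + j^2 - j)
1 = 1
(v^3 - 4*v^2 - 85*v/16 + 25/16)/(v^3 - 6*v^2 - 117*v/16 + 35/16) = (v - 5)/(v - 7)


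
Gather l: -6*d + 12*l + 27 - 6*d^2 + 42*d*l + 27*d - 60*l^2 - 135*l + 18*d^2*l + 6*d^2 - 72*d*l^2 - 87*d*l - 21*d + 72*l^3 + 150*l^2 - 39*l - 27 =72*l^3 + l^2*(90 - 72*d) + l*(18*d^2 - 45*d - 162)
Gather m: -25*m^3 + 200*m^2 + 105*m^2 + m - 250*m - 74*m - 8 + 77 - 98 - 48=-25*m^3 + 305*m^2 - 323*m - 77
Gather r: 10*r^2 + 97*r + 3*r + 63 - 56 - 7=10*r^2 + 100*r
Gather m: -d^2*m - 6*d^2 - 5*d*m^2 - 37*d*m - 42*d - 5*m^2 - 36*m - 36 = -6*d^2 - 42*d + m^2*(-5*d - 5) + m*(-d^2 - 37*d - 36) - 36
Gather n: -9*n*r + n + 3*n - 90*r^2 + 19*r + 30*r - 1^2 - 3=n*(4 - 9*r) - 90*r^2 + 49*r - 4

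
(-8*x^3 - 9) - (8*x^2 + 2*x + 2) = -8*x^3 - 8*x^2 - 2*x - 11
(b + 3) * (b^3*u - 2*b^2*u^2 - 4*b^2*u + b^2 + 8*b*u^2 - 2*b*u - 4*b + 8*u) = b^4*u - 2*b^3*u^2 - b^3*u + b^3 + 2*b^2*u^2 - 14*b^2*u - b^2 + 24*b*u^2 + 2*b*u - 12*b + 24*u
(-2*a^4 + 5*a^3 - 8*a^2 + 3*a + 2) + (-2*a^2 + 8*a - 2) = -2*a^4 + 5*a^3 - 10*a^2 + 11*a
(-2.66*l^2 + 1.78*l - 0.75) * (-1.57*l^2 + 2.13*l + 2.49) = 4.1762*l^4 - 8.4604*l^3 - 1.6545*l^2 + 2.8347*l - 1.8675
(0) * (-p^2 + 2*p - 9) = 0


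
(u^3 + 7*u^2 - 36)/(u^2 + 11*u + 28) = (u^3 + 7*u^2 - 36)/(u^2 + 11*u + 28)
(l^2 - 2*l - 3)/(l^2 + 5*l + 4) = (l - 3)/(l + 4)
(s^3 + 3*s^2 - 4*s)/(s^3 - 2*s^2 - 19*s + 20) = s/(s - 5)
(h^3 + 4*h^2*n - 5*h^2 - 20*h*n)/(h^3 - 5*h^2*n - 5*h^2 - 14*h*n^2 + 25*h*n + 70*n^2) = h*(h + 4*n)/(h^2 - 5*h*n - 14*n^2)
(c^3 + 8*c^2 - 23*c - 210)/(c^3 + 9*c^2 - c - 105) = (c^2 + c - 30)/(c^2 + 2*c - 15)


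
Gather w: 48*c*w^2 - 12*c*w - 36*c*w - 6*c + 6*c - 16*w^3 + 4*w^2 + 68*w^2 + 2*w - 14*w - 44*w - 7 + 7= -16*w^3 + w^2*(48*c + 72) + w*(-48*c - 56)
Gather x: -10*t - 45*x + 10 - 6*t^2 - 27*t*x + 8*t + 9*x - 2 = -6*t^2 - 2*t + x*(-27*t - 36) + 8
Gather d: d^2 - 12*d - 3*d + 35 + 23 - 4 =d^2 - 15*d + 54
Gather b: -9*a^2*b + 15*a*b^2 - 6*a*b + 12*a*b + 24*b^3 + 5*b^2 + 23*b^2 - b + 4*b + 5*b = 24*b^3 + b^2*(15*a + 28) + b*(-9*a^2 + 6*a + 8)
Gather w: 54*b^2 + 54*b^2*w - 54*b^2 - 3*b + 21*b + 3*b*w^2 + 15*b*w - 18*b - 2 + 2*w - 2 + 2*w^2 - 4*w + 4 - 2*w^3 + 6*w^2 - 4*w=-2*w^3 + w^2*(3*b + 8) + w*(54*b^2 + 15*b - 6)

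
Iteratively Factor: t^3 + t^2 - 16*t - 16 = (t + 1)*(t^2 - 16) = (t - 4)*(t + 1)*(t + 4)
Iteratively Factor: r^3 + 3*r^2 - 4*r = (r - 1)*(r^2 + 4*r) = (r - 1)*(r + 4)*(r)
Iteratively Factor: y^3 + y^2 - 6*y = (y - 2)*(y^2 + 3*y) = (y - 2)*(y + 3)*(y)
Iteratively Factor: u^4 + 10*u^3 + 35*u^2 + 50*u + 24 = (u + 4)*(u^3 + 6*u^2 + 11*u + 6) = (u + 2)*(u + 4)*(u^2 + 4*u + 3) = (u + 1)*(u + 2)*(u + 4)*(u + 3)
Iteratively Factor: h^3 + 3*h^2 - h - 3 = (h + 3)*(h^2 - 1) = (h - 1)*(h + 3)*(h + 1)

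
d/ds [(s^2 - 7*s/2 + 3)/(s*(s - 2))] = 3/(2*s^2)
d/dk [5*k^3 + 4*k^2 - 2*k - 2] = 15*k^2 + 8*k - 2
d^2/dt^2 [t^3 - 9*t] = 6*t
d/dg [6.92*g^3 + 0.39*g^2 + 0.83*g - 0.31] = 20.76*g^2 + 0.78*g + 0.83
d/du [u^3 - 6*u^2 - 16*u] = 3*u^2 - 12*u - 16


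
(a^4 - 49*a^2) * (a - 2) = a^5 - 2*a^4 - 49*a^3 + 98*a^2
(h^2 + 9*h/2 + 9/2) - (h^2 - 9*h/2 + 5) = 9*h - 1/2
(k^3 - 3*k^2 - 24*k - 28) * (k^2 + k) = k^5 - 2*k^4 - 27*k^3 - 52*k^2 - 28*k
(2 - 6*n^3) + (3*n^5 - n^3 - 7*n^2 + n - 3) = 3*n^5 - 7*n^3 - 7*n^2 + n - 1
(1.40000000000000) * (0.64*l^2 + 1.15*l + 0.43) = 0.896*l^2 + 1.61*l + 0.602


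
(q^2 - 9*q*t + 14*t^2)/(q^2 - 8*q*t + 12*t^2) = (q - 7*t)/(q - 6*t)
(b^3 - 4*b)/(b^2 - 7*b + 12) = b*(b^2 - 4)/(b^2 - 7*b + 12)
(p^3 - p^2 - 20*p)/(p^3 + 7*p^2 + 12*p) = (p - 5)/(p + 3)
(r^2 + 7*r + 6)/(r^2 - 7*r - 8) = (r + 6)/(r - 8)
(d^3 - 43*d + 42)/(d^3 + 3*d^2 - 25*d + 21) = (d - 6)/(d - 3)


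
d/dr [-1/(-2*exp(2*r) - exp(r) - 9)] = (-4*exp(r) - 1)*exp(r)/(2*exp(2*r) + exp(r) + 9)^2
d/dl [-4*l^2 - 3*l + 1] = -8*l - 3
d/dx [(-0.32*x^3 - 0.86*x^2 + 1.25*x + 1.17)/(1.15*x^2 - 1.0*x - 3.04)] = (-0.368*x^4 + 0.64*x^3 + 2.3409*x^2 + 2.5378*x - 2.63)/(1.3225*x^4 - 2.3*x^3 - 5.992*x^2 + 6.08*x + 9.2416)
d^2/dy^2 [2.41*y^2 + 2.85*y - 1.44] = 4.82000000000000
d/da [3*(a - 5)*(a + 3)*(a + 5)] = 9*a^2 + 18*a - 75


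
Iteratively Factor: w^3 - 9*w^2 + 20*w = (w)*(w^2 - 9*w + 20) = w*(w - 5)*(w - 4)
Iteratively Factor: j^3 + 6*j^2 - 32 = (j + 4)*(j^2 + 2*j - 8) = (j + 4)^2*(j - 2)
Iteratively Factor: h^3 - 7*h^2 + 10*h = (h - 2)*(h^2 - 5*h) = (h - 5)*(h - 2)*(h)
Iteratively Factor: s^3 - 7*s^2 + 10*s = (s - 2)*(s^2 - 5*s) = (s - 5)*(s - 2)*(s)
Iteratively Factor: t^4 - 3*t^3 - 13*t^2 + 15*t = (t - 1)*(t^3 - 2*t^2 - 15*t) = t*(t - 1)*(t^2 - 2*t - 15) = t*(t - 1)*(t + 3)*(t - 5)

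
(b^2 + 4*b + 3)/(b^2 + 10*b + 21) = (b + 1)/(b + 7)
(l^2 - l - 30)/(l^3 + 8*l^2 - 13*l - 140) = (l - 6)/(l^2 + 3*l - 28)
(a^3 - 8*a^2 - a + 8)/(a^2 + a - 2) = (a^2 - 7*a - 8)/(a + 2)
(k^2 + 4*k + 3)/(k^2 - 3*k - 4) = (k + 3)/(k - 4)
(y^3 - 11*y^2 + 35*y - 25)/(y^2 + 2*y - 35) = (y^2 - 6*y + 5)/(y + 7)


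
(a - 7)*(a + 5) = a^2 - 2*a - 35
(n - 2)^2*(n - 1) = n^3 - 5*n^2 + 8*n - 4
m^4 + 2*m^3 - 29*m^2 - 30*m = m*(m - 5)*(m + 1)*(m + 6)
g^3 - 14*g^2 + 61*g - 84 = (g - 7)*(g - 4)*(g - 3)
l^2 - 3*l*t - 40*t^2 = (l - 8*t)*(l + 5*t)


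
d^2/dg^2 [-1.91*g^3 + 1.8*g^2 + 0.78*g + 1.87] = 3.6 - 11.46*g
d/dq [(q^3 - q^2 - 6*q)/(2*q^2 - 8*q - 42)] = (q^4 - 8*q^3 - 53*q^2 + 42*q + 126)/(2*(q^4 - 8*q^3 - 26*q^2 + 168*q + 441))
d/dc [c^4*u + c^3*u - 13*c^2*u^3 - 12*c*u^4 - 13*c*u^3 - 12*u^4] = u*(4*c^3 + 3*c^2 - 26*c*u^2 - 12*u^3 - 13*u^2)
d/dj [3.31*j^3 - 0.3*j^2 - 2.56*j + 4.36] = 9.93*j^2 - 0.6*j - 2.56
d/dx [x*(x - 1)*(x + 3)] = 3*x^2 + 4*x - 3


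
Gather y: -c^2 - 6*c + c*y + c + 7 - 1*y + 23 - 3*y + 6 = -c^2 - 5*c + y*(c - 4) + 36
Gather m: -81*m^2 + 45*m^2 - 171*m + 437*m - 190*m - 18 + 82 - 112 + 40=-36*m^2 + 76*m - 8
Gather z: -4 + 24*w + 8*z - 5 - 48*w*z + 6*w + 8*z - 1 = 30*w + z*(16 - 48*w) - 10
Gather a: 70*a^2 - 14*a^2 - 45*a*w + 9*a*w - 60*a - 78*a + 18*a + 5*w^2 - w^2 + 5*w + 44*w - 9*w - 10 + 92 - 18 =56*a^2 + a*(-36*w - 120) + 4*w^2 + 40*w + 64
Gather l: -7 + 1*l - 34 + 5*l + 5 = 6*l - 36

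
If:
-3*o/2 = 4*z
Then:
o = -8*z/3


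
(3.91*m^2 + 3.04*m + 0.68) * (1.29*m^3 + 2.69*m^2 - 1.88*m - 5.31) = 5.0439*m^5 + 14.4395*m^4 + 1.704*m^3 - 24.6481*m^2 - 17.4208*m - 3.6108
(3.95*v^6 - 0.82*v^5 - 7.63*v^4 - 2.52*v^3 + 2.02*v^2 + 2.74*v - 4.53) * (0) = 0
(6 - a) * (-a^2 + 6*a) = a^3 - 12*a^2 + 36*a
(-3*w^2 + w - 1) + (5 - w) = 4 - 3*w^2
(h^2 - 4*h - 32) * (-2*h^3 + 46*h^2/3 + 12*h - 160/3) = -2*h^5 + 70*h^4/3 + 44*h^3/3 - 592*h^2 - 512*h/3 + 5120/3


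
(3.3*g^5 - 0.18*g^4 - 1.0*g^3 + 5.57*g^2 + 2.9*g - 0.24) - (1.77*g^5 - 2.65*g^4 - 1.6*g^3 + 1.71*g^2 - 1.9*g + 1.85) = 1.53*g^5 + 2.47*g^4 + 0.6*g^3 + 3.86*g^2 + 4.8*g - 2.09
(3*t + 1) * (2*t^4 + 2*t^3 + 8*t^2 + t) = 6*t^5 + 8*t^4 + 26*t^3 + 11*t^2 + t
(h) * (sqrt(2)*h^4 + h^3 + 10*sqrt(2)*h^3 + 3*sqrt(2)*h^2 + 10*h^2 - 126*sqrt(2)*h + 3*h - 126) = sqrt(2)*h^5 + h^4 + 10*sqrt(2)*h^4 + 3*sqrt(2)*h^3 + 10*h^3 - 126*sqrt(2)*h^2 + 3*h^2 - 126*h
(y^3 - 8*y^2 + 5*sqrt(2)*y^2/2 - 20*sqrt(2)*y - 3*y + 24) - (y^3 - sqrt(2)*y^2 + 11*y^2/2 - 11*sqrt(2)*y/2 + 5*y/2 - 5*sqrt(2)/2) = -27*y^2/2 + 7*sqrt(2)*y^2/2 - 29*sqrt(2)*y/2 - 11*y/2 + 5*sqrt(2)/2 + 24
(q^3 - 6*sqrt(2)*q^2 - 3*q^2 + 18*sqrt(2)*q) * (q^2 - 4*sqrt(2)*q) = q^5 - 10*sqrt(2)*q^4 - 3*q^4 + 30*sqrt(2)*q^3 + 48*q^3 - 144*q^2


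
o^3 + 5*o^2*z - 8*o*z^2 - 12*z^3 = (o - 2*z)*(o + z)*(o + 6*z)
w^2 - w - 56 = (w - 8)*(w + 7)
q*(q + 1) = q^2 + q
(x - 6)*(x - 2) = x^2 - 8*x + 12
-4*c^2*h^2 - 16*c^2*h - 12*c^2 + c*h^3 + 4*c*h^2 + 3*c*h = (-4*c + h)*(h + 3)*(c*h + c)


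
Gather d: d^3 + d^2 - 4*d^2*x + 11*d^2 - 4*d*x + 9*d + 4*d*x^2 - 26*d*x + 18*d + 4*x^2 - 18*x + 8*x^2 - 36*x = d^3 + d^2*(12 - 4*x) + d*(4*x^2 - 30*x + 27) + 12*x^2 - 54*x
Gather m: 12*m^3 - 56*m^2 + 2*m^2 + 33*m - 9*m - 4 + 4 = 12*m^3 - 54*m^2 + 24*m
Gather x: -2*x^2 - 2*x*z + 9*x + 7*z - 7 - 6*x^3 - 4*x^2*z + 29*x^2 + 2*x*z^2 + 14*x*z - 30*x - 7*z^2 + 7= -6*x^3 + x^2*(27 - 4*z) + x*(2*z^2 + 12*z - 21) - 7*z^2 + 7*z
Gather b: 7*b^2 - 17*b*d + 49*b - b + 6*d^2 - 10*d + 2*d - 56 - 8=7*b^2 + b*(48 - 17*d) + 6*d^2 - 8*d - 64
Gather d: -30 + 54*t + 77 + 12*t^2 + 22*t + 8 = 12*t^2 + 76*t + 55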